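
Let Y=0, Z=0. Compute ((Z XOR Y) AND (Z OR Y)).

Substituting: ((0 XOR 0) AND (0 OR 0))
= 0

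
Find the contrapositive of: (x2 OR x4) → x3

Contrapositive: NOT x3 → NOT (x2 OR x4)
Note: A statement and its contrapositive are logically equivalent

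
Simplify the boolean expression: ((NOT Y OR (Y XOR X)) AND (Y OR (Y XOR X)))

By distribution ((E OR v) AND (E OR NOT v) = E):
= (Y XOR X)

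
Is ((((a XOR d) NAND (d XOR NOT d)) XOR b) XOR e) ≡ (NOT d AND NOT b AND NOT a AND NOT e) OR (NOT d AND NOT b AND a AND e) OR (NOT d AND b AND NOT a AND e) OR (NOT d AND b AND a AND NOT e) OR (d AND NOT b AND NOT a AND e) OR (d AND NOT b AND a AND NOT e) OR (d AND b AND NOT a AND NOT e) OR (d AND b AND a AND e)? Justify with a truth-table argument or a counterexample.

Yes, they are equivalent — the two output columns agree on all 16 assignments:
d | b | a | e | Expression 1 | Expression 2
-------------------------------------------
0 | 0 | 0 | 0 | 1 | 1
0 | 0 | 0 | 1 | 0 | 0
0 | 0 | 1 | 0 | 0 | 0
0 | 0 | 1 | 1 | 1 | 1
0 | 1 | 0 | 0 | 0 | 0
0 | 1 | 0 | 1 | 1 | 1
0 | 1 | 1 | 0 | 1 | 1
0 | 1 | 1 | 1 | 0 | 0
1 | 0 | 0 | 0 | 0 | 0
1 | 0 | 0 | 1 | 1 | 1
1 | 0 | 1 | 0 | 1 | 1
1 | 0 | 1 | 1 | 0 | 0
1 | 1 | 0 | 0 | 1 | 1
1 | 1 | 0 | 1 | 0 | 0
1 | 1 | 1 | 0 | 0 | 0
1 | 1 | 1 | 1 | 1 | 1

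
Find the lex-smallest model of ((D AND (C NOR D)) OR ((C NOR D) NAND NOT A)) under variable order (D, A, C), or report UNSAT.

D=0, A=0, C=1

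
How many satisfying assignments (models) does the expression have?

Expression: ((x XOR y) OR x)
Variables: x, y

Satisfying assignments: (0,1), (1,0), (1,1)
Count: 3 out of 4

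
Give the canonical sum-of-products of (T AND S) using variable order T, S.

Σm(3) = (T AND S)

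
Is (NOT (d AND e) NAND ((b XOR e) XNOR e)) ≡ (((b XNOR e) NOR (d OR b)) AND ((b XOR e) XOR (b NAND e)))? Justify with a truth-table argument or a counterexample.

No. Counterexample: with d=0, e=0, b=1, Expression 1 = 1 but Expression 2 = 0.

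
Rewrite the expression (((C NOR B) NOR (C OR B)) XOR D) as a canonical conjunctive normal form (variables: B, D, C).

(B OR D OR C) AND (B OR D OR NOT C) AND (NOT B OR D OR C) AND (NOT B OR D OR NOT C)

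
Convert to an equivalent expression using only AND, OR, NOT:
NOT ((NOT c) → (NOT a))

(NOT c) AND a
(Negated implication: NOT(A → B) = A AND NOT B)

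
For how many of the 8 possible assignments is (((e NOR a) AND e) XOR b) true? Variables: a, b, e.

Satisfying assignments: (0,1,0), (0,1,1), (1,1,0), (1,1,1)
Count: 4 out of 8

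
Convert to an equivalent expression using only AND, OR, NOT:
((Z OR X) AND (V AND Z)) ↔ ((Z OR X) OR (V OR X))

(((Z OR X) AND (V AND Z)) AND ((Z OR X) OR (V OR X))) OR (NOT ((Z OR X) AND (V AND Z)) AND NOT ((Z OR X) OR (V OR X)))
(Biconditional = both true or both false)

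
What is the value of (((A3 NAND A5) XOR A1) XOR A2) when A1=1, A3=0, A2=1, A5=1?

Substituting: (((0 NAND 1) XOR 1) XOR 1)
= 1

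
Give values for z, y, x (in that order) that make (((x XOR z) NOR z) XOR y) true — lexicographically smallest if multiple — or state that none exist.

z=0, y=0, x=0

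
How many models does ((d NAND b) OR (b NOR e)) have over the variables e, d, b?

Satisfying assignments: (0,0,0), (0,0,1), (0,1,0), (1,0,0), (1,0,1), (1,1,0)
Count: 6 out of 8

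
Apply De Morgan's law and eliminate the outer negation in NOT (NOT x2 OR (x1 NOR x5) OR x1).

x2 AND NOT (x1 NOR x5) AND NOT x1
De Morgan's: NOT(OR of terms) = AND of negations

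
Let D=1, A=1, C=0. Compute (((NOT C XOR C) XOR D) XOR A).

Substituting: (((NOT 0 XOR 0) XOR 1) XOR 1)
= 1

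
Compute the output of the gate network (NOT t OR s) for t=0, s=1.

Substituting: (NOT 0 OR 1)
= 1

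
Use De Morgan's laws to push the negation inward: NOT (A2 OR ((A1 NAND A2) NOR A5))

NOT A2 AND NOT ((A1 NAND A2) NOR A5)
De Morgan's: NOT(OR of terms) = AND of negations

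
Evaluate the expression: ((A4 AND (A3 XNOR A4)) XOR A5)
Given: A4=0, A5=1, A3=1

Substituting: ((0 AND (1 XNOR 0)) XOR 1)
= 1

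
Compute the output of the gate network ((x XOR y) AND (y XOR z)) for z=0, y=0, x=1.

Substituting: ((1 XOR 0) AND (0 XOR 0))
= 0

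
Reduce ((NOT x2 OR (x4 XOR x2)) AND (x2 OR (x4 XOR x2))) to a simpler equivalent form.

By distribution ((E OR v) AND (E OR NOT v) = E):
= (x4 XOR x2)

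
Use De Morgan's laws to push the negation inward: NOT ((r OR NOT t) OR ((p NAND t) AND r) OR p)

NOT (r OR NOT t) AND NOT ((p NAND t) AND r) AND NOT p
De Morgan's: NOT(OR of terms) = AND of negations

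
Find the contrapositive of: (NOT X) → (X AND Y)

Contrapositive: NOT (X AND Y) → X
Note: A statement and its contrapositive are logically equivalent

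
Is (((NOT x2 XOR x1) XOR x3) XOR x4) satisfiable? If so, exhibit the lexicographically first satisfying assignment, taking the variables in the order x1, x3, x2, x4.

x1=0, x3=0, x2=0, x4=0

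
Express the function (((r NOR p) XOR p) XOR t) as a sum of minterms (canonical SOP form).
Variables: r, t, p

Σm(0, 1, 5, 6) = (NOT r AND NOT t AND NOT p) OR (NOT r AND NOT t AND p) OR (r AND NOT t AND p) OR (r AND t AND NOT p)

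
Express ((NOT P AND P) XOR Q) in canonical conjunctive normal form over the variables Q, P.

(Q OR P) AND (Q OR NOT P)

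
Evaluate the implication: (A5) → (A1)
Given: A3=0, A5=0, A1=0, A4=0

Antecedent (A5) = 0; consequent (A1) = 0.
0 → 0 = 1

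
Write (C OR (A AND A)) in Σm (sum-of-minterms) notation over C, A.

Σm(1, 2, 3) = (NOT C AND A) OR (C AND NOT A) OR (C AND A)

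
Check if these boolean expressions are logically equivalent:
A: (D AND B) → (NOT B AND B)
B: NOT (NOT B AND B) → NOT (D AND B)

Yes, Contrapositive is always equivalent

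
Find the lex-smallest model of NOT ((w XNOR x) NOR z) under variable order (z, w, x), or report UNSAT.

z=0, w=0, x=0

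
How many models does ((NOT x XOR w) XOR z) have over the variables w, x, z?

Satisfying assignments: (0,0,0), (0,1,1), (1,0,1), (1,1,0)
Count: 4 out of 8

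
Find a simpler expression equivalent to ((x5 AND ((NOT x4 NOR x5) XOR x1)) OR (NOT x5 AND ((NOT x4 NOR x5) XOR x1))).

By distribution ((E AND v) OR (E AND NOT v) = E):
= ((NOT x4 NOR x5) XOR x1)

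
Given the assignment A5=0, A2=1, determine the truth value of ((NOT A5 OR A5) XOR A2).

Substituting: ((NOT 0 OR 0) XOR 1)
= 0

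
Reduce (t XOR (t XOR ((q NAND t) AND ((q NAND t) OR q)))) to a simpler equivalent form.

By XOR self-cancellation ((E XOR v) XOR v = E) then absorption (E AND (E OR v) = E):
= (q NAND t)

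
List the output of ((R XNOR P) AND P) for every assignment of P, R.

P | R | Output
--------------
0 | 0 | 0
0 | 1 | 0
1 | 0 | 0
1 | 1 | 1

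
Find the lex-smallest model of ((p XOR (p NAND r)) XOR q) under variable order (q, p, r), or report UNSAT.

q=0, p=0, r=0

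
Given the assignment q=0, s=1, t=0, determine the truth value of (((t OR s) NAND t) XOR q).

Substituting: (((0 OR 1) NAND 0) XOR 0)
= 1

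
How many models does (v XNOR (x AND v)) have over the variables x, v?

Satisfying assignments: (0,0), (1,0), (1,1)
Count: 3 out of 4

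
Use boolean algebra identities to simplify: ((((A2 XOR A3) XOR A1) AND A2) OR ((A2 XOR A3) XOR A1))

By absorption (E OR (E AND v) = E):
= ((A2 XOR A3) XOR A1)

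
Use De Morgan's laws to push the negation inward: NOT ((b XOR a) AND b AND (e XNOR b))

NOT (b XOR a) OR NOT b OR NOT (e XNOR b)
De Morgan's: NOT(AND of terms) = OR of negations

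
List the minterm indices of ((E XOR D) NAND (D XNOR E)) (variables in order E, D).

Σm(0, 1, 2, 3) = (NOT E AND NOT D) OR (NOT E AND D) OR (E AND NOT D) OR (E AND D)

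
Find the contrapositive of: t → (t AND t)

Contrapositive: NOT (t AND t) → NOT t
Note: A statement and its contrapositive are logically equivalent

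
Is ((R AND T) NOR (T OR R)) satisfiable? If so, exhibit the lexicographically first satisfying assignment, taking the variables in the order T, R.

T=0, R=0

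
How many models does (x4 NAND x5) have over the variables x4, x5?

Satisfying assignments: (0,0), (0,1), (1,0)
Count: 3 out of 4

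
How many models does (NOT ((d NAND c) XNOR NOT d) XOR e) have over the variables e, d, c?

Satisfying assignments: (0,1,0), (1,0,0), (1,0,1), (1,1,1)
Count: 4 out of 8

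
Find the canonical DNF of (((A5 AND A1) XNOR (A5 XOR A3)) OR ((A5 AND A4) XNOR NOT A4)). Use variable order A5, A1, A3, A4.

(NOT A5 AND NOT A1 AND NOT A3 AND NOT A4) OR (NOT A5 AND NOT A1 AND NOT A3 AND A4) OR (NOT A5 AND NOT A1 AND A3 AND A4) OR (NOT A5 AND A1 AND NOT A3 AND NOT A4) OR (NOT A5 AND A1 AND NOT A3 AND A4) OR (NOT A5 AND A1 AND A3 AND A4) OR (A5 AND NOT A1 AND A3 AND NOT A4) OR (A5 AND NOT A1 AND A3 AND A4) OR (A5 AND A1 AND NOT A3 AND NOT A4) OR (A5 AND A1 AND NOT A3 AND A4)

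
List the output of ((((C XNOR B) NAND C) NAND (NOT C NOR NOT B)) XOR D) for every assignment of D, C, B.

D | C | B | Output
------------------
0 | 0 | 0 | 1
0 | 0 | 1 | 1
0 | 1 | 0 | 1
0 | 1 | 1 | 1
1 | 0 | 0 | 0
1 | 0 | 1 | 0
1 | 1 | 0 | 0
1 | 1 | 1 | 0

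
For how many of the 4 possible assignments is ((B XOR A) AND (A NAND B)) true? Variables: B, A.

Satisfying assignments: (0,1), (1,0)
Count: 2 out of 4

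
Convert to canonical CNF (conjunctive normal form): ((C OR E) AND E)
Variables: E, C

(E OR C) AND (E OR NOT C)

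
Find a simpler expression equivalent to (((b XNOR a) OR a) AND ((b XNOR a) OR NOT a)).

By distribution ((E OR v) AND (E OR NOT v) = E):
= (b XNOR a)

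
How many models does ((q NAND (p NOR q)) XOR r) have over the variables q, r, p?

Satisfying assignments: (0,0,0), (0,0,1), (1,0,0), (1,0,1)
Count: 4 out of 8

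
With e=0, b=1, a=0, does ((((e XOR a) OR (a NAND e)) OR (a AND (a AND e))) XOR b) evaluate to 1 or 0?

Substituting: ((((0 XOR 0) OR (0 NAND 0)) OR (0 AND (0 AND 0))) XOR 1)
= 0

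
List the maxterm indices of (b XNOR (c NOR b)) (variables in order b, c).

ΠM(0, 2, 3) = (b OR c) AND (NOT b OR c) AND (NOT b OR NOT c)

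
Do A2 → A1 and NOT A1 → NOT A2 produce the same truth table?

Yes, Contrapositive is always equivalent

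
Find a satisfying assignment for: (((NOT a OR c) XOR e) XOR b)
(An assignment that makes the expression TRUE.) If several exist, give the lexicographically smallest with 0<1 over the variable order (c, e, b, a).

c=0, e=0, b=0, a=0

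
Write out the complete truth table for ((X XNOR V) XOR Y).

X | V | Y | Output
------------------
0 | 0 | 0 | 1
0 | 0 | 1 | 0
0 | 1 | 0 | 0
0 | 1 | 1 | 1
1 | 0 | 0 | 0
1 | 0 | 1 | 1
1 | 1 | 0 | 1
1 | 1 | 1 | 0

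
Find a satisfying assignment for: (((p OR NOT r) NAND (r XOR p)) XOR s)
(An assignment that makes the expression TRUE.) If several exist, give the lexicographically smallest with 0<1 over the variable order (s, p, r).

s=0, p=0, r=0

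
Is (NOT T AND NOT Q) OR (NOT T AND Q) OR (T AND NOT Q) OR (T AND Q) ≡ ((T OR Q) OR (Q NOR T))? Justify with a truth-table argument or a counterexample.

Yes, they are equivalent — the two output columns agree on all 4 assignments:
T | Q | Expression 1 | Expression 2
-----------------------------------
0 | 0 | 1 | 1
0 | 1 | 1 | 1
1 | 0 | 1 | 1
1 | 1 | 1 | 1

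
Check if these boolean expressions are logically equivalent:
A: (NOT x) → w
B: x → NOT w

No, Inverse is not equivalent to original (counterexample: w=0, x=0)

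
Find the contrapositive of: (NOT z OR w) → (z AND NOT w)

Contrapositive: NOT (z AND NOT w) → NOT (NOT z OR w)
Note: A statement and its contrapositive are logically equivalent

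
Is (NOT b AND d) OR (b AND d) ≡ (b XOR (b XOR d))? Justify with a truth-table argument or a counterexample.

Yes, they are equivalent — the two output columns agree on all 4 assignments:
b | d | Expression 1 | Expression 2
-----------------------------------
0 | 0 | 0 | 0
0 | 1 | 1 | 1
1 | 0 | 0 | 0
1 | 1 | 1 | 1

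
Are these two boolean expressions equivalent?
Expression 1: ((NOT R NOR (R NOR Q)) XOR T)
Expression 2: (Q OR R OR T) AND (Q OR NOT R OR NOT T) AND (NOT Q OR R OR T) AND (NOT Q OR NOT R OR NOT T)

Yes, they are equivalent — the two output columns agree on all 8 assignments:
Q | R | T | Expression 1 | Expression 2
---------------------------------------
0 | 0 | 0 | 0 | 0
0 | 0 | 1 | 1 | 1
0 | 1 | 0 | 1 | 1
0 | 1 | 1 | 0 | 0
1 | 0 | 0 | 0 | 0
1 | 0 | 1 | 1 | 1
1 | 1 | 0 | 1 | 1
1 | 1 | 1 | 0 | 0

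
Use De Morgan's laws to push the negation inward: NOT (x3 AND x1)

NOT x3 OR NOT x1
De Morgan's: NOT(AND of terms) = OR of negations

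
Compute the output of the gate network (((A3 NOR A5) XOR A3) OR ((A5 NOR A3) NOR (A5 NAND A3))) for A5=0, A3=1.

Substituting: (((1 NOR 0) XOR 1) OR ((0 NOR 1) NOR (0 NAND 1)))
= 1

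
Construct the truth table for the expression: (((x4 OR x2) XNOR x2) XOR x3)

x4 | x2 | x3 | Output
---------------------
0 | 0 | 0 | 1
0 | 0 | 1 | 0
0 | 1 | 0 | 1
0 | 1 | 1 | 0
1 | 0 | 0 | 0
1 | 0 | 1 | 1
1 | 1 | 0 | 1
1 | 1 | 1 | 0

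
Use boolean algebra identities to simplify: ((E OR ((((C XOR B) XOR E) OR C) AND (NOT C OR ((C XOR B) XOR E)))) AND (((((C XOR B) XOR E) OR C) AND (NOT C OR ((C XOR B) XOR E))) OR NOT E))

By distribution ((E OR v) AND (E OR NOT v) = E) then distribution ((E OR v) AND (E OR NOT v) = E):
= ((C XOR B) XOR E)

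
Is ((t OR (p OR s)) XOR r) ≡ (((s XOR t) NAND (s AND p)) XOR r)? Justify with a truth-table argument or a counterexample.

No. Counterexample: with p=0, s=0, r=0, t=0, Expression 1 = 0 but Expression 2 = 1.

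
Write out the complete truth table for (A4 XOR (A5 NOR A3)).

A3 | A5 | A4 | Output
---------------------
0 | 0 | 0 | 1
0 | 0 | 1 | 0
0 | 1 | 0 | 0
0 | 1 | 1 | 1
1 | 0 | 0 | 0
1 | 0 | 1 | 1
1 | 1 | 0 | 0
1 | 1 | 1 | 1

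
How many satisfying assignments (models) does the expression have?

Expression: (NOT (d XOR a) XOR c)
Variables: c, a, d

Satisfying assignments: (0,0,0), (0,1,1), (1,0,1), (1,1,0)
Count: 4 out of 8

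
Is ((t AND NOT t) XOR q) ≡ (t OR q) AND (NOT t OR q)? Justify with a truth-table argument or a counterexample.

Yes, they are equivalent — the two output columns agree on all 4 assignments:
t | q | Expression 1 | Expression 2
-----------------------------------
0 | 0 | 0 | 0
0 | 1 | 1 | 1
1 | 0 | 0 | 0
1 | 1 | 1 | 1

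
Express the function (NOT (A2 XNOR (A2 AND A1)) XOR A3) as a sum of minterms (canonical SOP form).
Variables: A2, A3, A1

Σm(2, 3, 4, 7) = (NOT A2 AND A3 AND NOT A1) OR (NOT A2 AND A3 AND A1) OR (A2 AND NOT A3 AND NOT A1) OR (A2 AND A3 AND A1)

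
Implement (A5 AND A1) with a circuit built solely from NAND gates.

((A5 NAND A1) NAND (A5 NAND A1))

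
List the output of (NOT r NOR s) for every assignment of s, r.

s | r | Output
--------------
0 | 0 | 0
0 | 1 | 1
1 | 0 | 0
1 | 1 | 0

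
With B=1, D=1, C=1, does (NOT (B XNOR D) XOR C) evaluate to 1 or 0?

Substituting: (NOT (1 XNOR 1) XOR 1)
= 1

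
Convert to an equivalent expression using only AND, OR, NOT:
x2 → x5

NOT x2 OR x5
(Implication elimination: A → B = NOT A OR B)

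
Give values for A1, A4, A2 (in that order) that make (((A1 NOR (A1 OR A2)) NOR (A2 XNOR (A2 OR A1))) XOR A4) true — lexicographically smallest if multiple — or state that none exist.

A1=0, A4=1, A2=0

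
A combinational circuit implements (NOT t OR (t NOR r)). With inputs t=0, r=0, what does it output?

Substituting: (NOT 0 OR (0 NOR 0))
= 1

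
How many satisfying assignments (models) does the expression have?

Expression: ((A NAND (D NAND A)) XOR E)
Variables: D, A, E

Satisfying assignments: (0,0,0), (0,1,1), (1,0,0), (1,1,0)
Count: 4 out of 8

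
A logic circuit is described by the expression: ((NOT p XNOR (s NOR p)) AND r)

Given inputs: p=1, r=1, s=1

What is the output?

Substituting: ((NOT 1 XNOR (1 NOR 1)) AND 1)
= 1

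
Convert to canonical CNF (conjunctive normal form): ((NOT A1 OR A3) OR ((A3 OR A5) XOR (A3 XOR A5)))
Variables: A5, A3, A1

(A5 OR A3 OR NOT A1) AND (NOT A5 OR A3 OR NOT A1)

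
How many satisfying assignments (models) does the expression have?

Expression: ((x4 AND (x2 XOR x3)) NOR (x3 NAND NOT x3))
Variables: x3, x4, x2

No assignment satisfies the expression.
Count: 0 out of 8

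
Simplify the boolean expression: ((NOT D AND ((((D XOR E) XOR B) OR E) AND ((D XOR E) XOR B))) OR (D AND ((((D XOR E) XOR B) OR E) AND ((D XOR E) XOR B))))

By distribution ((E AND v) OR (E AND NOT v) = E) then absorption (E AND (E OR v) = E):
= ((D XOR E) XOR B)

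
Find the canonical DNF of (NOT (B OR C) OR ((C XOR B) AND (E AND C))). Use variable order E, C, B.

(NOT E AND NOT C AND NOT B) OR (E AND NOT C AND NOT B) OR (E AND C AND NOT B)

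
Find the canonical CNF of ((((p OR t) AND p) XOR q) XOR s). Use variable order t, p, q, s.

(t OR p OR q OR s) AND (t OR p OR NOT q OR NOT s) AND (t OR NOT p OR q OR NOT s) AND (t OR NOT p OR NOT q OR s) AND (NOT t OR p OR q OR s) AND (NOT t OR p OR NOT q OR NOT s) AND (NOT t OR NOT p OR q OR NOT s) AND (NOT t OR NOT p OR NOT q OR s)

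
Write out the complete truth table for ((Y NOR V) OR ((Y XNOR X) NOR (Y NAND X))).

V | Y | X | Output
------------------
0 | 0 | 0 | 1
0 | 0 | 1 | 1
0 | 1 | 0 | 0
0 | 1 | 1 | 0
1 | 0 | 0 | 0
1 | 0 | 1 | 0
1 | 1 | 0 | 0
1 | 1 | 1 | 0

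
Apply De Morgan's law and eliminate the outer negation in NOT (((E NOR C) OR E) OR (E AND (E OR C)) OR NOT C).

NOT ((E NOR C) OR E) AND NOT (E AND (E OR C)) AND C
De Morgan's: NOT(OR of terms) = AND of negations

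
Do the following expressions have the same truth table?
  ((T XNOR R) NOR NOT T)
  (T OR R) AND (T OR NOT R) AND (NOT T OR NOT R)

Yes, they are equivalent — the two output columns agree on all 4 assignments:
T | R | Expression 1 | Expression 2
-----------------------------------
0 | 0 | 0 | 0
0 | 1 | 0 | 0
1 | 0 | 1 | 1
1 | 1 | 0 | 0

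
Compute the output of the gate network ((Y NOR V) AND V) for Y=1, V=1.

Substituting: ((1 NOR 1) AND 1)
= 0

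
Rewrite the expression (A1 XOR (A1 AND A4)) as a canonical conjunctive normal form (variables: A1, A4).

(A1 OR A4) AND (A1 OR NOT A4) AND (NOT A1 OR NOT A4)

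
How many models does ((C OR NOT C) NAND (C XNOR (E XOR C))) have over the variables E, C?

Satisfying assignments: (1,0), (1,1)
Count: 2 out of 4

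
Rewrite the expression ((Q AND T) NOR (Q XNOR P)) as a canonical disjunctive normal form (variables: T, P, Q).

(NOT T AND NOT P AND Q) OR (NOT T AND P AND NOT Q) OR (T AND P AND NOT Q)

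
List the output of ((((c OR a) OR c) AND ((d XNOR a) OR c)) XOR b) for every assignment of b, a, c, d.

b | a | c | d | Output
----------------------
0 | 0 | 0 | 0 | 0
0 | 0 | 0 | 1 | 0
0 | 0 | 1 | 0 | 1
0 | 0 | 1 | 1 | 1
0 | 1 | 0 | 0 | 0
0 | 1 | 0 | 1 | 1
0 | 1 | 1 | 0 | 1
0 | 1 | 1 | 1 | 1
1 | 0 | 0 | 0 | 1
1 | 0 | 0 | 1 | 1
1 | 0 | 1 | 0 | 0
1 | 0 | 1 | 1 | 0
1 | 1 | 0 | 0 | 1
1 | 1 | 0 | 1 | 0
1 | 1 | 1 | 0 | 0
1 | 1 | 1 | 1 | 0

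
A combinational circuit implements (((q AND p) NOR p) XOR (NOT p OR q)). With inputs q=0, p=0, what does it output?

Substituting: (((0 AND 0) NOR 0) XOR (NOT 0 OR 0))
= 0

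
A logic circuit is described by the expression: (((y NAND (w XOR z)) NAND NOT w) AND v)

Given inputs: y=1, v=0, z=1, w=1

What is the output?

Substituting: (((1 NAND (1 XOR 1)) NAND NOT 1) AND 0)
= 0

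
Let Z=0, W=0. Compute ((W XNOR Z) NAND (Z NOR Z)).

Substituting: ((0 XNOR 0) NAND (0 NOR 0))
= 0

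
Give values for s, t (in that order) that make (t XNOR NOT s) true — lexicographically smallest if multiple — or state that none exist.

s=0, t=1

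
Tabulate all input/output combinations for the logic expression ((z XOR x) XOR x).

x | z | Output
--------------
0 | 0 | 0
0 | 1 | 1
1 | 0 | 0
1 | 1 | 1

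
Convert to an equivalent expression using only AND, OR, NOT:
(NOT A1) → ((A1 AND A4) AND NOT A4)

A1 OR ((A1 AND A4) AND NOT A4)
(Implication elimination: A → B = NOT A OR B)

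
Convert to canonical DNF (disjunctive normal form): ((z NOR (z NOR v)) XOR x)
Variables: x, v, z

(NOT x AND v AND NOT z) OR (x AND NOT v AND NOT z) OR (x AND NOT v AND z) OR (x AND v AND z)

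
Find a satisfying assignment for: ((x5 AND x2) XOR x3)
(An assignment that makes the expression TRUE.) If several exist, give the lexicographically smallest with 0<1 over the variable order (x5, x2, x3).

x5=0, x2=0, x3=1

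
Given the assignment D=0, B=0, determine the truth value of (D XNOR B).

Substituting: (0 XNOR 0)
= 1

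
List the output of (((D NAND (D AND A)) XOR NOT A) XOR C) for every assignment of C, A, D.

C | A | D | Output
------------------
0 | 0 | 0 | 0
0 | 0 | 1 | 0
0 | 1 | 0 | 1
0 | 1 | 1 | 0
1 | 0 | 0 | 1
1 | 0 | 1 | 1
1 | 1 | 0 | 0
1 | 1 | 1 | 1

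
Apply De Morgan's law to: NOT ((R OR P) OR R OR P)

NOT (R OR P) AND NOT R AND NOT P
De Morgan's: NOT(OR of terms) = AND of negations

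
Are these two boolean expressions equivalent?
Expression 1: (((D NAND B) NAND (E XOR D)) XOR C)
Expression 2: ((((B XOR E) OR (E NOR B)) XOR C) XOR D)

No. Counterexample: with E=0, C=0, D=1, B=1, Expression 1 = 1 but Expression 2 = 0.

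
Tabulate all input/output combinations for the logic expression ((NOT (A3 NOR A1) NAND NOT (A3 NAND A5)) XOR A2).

A3 | A5 | A2 | A1 | Output
--------------------------
0 | 0 | 0 | 0 | 1
0 | 0 | 0 | 1 | 1
0 | 0 | 1 | 0 | 0
0 | 0 | 1 | 1 | 0
0 | 1 | 0 | 0 | 1
0 | 1 | 0 | 1 | 1
0 | 1 | 1 | 0 | 0
0 | 1 | 1 | 1 | 0
1 | 0 | 0 | 0 | 1
1 | 0 | 0 | 1 | 1
1 | 0 | 1 | 0 | 0
1 | 0 | 1 | 1 | 0
1 | 1 | 0 | 0 | 0
1 | 1 | 0 | 1 | 0
1 | 1 | 1 | 0 | 1
1 | 1 | 1 | 1 | 1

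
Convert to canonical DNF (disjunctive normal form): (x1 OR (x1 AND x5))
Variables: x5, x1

(NOT x5 AND x1) OR (x5 AND x1)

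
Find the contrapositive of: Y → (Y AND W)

Contrapositive: NOT (Y AND W) → NOT Y
Note: A statement and its contrapositive are logically equivalent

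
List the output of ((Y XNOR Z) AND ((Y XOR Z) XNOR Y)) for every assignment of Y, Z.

Y | Z | Output
--------------
0 | 0 | 1
0 | 1 | 0
1 | 0 | 0
1 | 1 | 0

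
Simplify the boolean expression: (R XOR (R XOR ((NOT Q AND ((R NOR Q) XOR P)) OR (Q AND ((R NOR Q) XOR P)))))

By XOR self-cancellation ((E XOR v) XOR v = E) then distribution ((E AND v) OR (E AND NOT v) = E):
= ((R NOR Q) XOR P)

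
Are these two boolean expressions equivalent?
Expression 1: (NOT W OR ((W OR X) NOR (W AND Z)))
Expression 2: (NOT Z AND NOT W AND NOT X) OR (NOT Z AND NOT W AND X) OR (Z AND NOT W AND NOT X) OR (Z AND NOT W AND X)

Yes, they are equivalent — the two output columns agree on all 8 assignments:
Z | W | X | Expression 1 | Expression 2
---------------------------------------
0 | 0 | 0 | 1 | 1
0 | 0 | 1 | 1 | 1
0 | 1 | 0 | 0 | 0
0 | 1 | 1 | 0 | 0
1 | 0 | 0 | 1 | 1
1 | 0 | 1 | 1 | 1
1 | 1 | 0 | 0 | 0
1 | 1 | 1 | 0 | 0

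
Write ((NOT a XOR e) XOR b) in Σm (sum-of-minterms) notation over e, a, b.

Σm(0, 3, 5, 6) = (NOT e AND NOT a AND NOT b) OR (NOT e AND a AND b) OR (e AND NOT a AND b) OR (e AND a AND NOT b)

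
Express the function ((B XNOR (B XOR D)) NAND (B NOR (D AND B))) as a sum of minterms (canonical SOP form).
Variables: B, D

Σm(1, 2, 3) = (NOT B AND D) OR (B AND NOT D) OR (B AND D)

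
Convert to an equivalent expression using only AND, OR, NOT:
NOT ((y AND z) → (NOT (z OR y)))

(y AND z) AND (z OR y)
(Negated implication: NOT(A → B) = A AND NOT B)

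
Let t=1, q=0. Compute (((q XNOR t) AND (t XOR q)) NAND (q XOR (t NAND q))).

Substituting: (((0 XNOR 1) AND (1 XOR 0)) NAND (0 XOR (1 NAND 0)))
= 1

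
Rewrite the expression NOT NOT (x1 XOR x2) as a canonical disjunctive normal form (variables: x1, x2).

(NOT x1 AND x2) OR (x1 AND NOT x2)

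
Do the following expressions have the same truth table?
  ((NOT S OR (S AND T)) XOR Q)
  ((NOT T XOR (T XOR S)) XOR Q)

No. Counterexample: with T=1, S=1, Q=0, Expression 1 = 1 but Expression 2 = 0.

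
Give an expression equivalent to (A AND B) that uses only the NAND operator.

((A NAND B) NAND (A NAND B))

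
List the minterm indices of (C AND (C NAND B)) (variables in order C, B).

Σm(2) = (C AND NOT B)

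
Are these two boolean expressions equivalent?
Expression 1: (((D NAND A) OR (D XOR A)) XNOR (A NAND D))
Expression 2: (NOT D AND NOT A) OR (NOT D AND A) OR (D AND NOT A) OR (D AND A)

Yes, they are equivalent — the two output columns agree on all 4 assignments:
D | A | Expression 1 | Expression 2
-----------------------------------
0 | 0 | 1 | 1
0 | 1 | 1 | 1
1 | 0 | 1 | 1
1 | 1 | 1 | 1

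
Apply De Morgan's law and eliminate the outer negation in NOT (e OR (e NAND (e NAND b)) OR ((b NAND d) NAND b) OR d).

NOT e AND NOT (e NAND (e NAND b)) AND NOT ((b NAND d) NAND b) AND NOT d
De Morgan's: NOT(OR of terms) = AND of negations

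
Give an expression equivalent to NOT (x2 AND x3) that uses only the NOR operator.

(((x2 NOR x2) NOR (x3 NOR x3)) NOR ((x2 NOR x2) NOR (x3 NOR x3)))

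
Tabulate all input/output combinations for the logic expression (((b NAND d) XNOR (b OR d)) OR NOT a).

a | d | b | Output
------------------
0 | 0 | 0 | 1
0 | 0 | 1 | 1
0 | 1 | 0 | 1
0 | 1 | 1 | 1
1 | 0 | 0 | 0
1 | 0 | 1 | 1
1 | 1 | 0 | 1
1 | 1 | 1 | 0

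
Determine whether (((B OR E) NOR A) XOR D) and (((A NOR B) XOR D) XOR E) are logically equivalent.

No. Counterexample: with B=0, D=0, A=1, E=1, Expression 1 = 0 but Expression 2 = 1.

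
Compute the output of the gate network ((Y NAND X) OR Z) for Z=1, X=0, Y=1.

Substituting: ((1 NAND 0) OR 1)
= 1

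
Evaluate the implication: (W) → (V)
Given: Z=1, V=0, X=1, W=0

Antecedent (W) = 0; consequent (V) = 0.
0 → 0 = 1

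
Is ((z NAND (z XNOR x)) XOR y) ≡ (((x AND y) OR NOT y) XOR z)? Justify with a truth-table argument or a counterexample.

No. Counterexample: with z=0, x=1, y=1, Expression 1 = 0 but Expression 2 = 1.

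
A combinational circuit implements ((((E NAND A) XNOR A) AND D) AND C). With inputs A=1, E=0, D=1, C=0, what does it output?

Substituting: ((((0 NAND 1) XNOR 1) AND 1) AND 0)
= 0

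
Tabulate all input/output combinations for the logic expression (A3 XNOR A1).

A3 | A1 | Output
----------------
0 | 0 | 1
0 | 1 | 0
1 | 0 | 0
1 | 1 | 1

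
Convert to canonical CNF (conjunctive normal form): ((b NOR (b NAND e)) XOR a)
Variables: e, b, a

(e OR b OR a) AND (e OR NOT b OR a) AND (NOT e OR b OR a) AND (NOT e OR NOT b OR a)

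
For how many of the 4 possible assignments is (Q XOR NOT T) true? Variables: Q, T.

Satisfying assignments: (0,0), (1,1)
Count: 2 out of 4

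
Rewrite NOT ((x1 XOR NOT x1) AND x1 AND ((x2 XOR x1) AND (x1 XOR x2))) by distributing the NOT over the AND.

NOT (x1 XOR NOT x1) OR NOT x1 OR NOT ((x2 XOR x1) AND (x1 XOR x2))
De Morgan's: NOT(AND of terms) = OR of negations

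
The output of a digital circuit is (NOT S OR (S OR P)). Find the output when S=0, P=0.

Substituting: (NOT 0 OR (0 OR 0))
= 1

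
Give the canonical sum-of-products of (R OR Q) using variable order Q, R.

Σm(1, 2, 3) = (NOT Q AND R) OR (Q AND NOT R) OR (Q AND R)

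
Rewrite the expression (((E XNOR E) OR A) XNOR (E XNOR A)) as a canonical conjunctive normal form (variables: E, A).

(E OR NOT A) AND (NOT E OR A)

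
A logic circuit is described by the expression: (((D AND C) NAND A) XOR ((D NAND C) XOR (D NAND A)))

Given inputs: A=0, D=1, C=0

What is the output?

Substituting: (((1 AND 0) NAND 0) XOR ((1 NAND 0) XOR (1 NAND 0)))
= 1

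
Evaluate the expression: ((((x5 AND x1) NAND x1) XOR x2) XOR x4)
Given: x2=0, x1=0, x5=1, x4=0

Substituting: ((((1 AND 0) NAND 0) XOR 0) XOR 0)
= 1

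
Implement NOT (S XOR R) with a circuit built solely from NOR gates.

(((((S NOR R) NOR (S NOR R)) NOR ((S NOR R) NOR (S NOR R))) NOR ((((S NOR S) NOR (R NOR R)) NOR ((S NOR S) NOR (R NOR R))) NOR (((S NOR S) NOR (R NOR R)) NOR ((S NOR S) NOR (R NOR R))))) NOR ((((S NOR R) NOR (S NOR R)) NOR ((S NOR R) NOR (S NOR R))) NOR ((((S NOR S) NOR (R NOR R)) NOR ((S NOR S) NOR (R NOR R))) NOR (((S NOR S) NOR (R NOR R)) NOR ((S NOR S) NOR (R NOR R))))))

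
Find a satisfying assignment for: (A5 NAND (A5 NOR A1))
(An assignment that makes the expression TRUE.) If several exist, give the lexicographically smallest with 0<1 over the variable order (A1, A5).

A1=0, A5=0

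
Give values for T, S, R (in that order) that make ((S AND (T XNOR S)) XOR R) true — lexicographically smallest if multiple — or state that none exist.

T=0, S=0, R=1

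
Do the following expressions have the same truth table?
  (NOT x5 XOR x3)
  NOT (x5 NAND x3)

No. Counterexample: with x3=0, x5=0, Expression 1 = 1 but Expression 2 = 0.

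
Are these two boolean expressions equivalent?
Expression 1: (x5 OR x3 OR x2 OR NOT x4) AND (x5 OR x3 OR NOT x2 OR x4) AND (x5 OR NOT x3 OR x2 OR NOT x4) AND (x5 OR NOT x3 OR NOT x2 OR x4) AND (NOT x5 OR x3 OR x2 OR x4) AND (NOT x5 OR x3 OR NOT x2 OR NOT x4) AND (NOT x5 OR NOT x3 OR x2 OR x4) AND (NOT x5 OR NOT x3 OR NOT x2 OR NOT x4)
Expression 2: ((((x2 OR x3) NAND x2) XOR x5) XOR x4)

Yes, they are equivalent — the two output columns agree on all 16 assignments:
x5 | x3 | x2 | x4 | Expression 1 | Expression 2
-----------------------------------------------
0 | 0 | 0 | 0 | 1 | 1
0 | 0 | 0 | 1 | 0 | 0
0 | 0 | 1 | 0 | 0 | 0
0 | 0 | 1 | 1 | 1 | 1
0 | 1 | 0 | 0 | 1 | 1
0 | 1 | 0 | 1 | 0 | 0
0 | 1 | 1 | 0 | 0 | 0
0 | 1 | 1 | 1 | 1 | 1
1 | 0 | 0 | 0 | 0 | 0
1 | 0 | 0 | 1 | 1 | 1
1 | 0 | 1 | 0 | 1 | 1
1 | 0 | 1 | 1 | 0 | 0
1 | 1 | 0 | 0 | 0 | 0
1 | 1 | 0 | 1 | 1 | 1
1 | 1 | 1 | 0 | 1 | 1
1 | 1 | 1 | 1 | 0 | 0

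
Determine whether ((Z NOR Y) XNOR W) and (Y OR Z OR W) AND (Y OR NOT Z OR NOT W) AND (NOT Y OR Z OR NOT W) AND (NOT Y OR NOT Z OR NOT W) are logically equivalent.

Yes, they are equivalent — the two output columns agree on all 8 assignments:
Y | Z | W | Expression 1 | Expression 2
---------------------------------------
0 | 0 | 0 | 0 | 0
0 | 0 | 1 | 1 | 1
0 | 1 | 0 | 1 | 1
0 | 1 | 1 | 0 | 0
1 | 0 | 0 | 1 | 1
1 | 0 | 1 | 0 | 0
1 | 1 | 0 | 1 | 1
1 | 1 | 1 | 0 | 0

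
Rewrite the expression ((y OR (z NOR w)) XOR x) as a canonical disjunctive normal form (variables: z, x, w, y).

(NOT z AND NOT x AND NOT w AND NOT y) OR (NOT z AND NOT x AND NOT w AND y) OR (NOT z AND NOT x AND w AND y) OR (NOT z AND x AND w AND NOT y) OR (z AND NOT x AND NOT w AND y) OR (z AND NOT x AND w AND y) OR (z AND x AND NOT w AND NOT y) OR (z AND x AND w AND NOT y)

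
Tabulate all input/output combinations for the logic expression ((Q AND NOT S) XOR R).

R | S | Q | Output
------------------
0 | 0 | 0 | 0
0 | 0 | 1 | 1
0 | 1 | 0 | 0
0 | 1 | 1 | 0
1 | 0 | 0 | 1
1 | 0 | 1 | 0
1 | 1 | 0 | 1
1 | 1 | 1 | 1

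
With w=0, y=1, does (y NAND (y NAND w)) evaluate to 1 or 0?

Substituting: (1 NAND (1 NAND 0))
= 0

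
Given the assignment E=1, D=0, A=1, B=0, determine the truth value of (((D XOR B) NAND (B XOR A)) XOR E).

Substituting: (((0 XOR 0) NAND (0 XOR 1)) XOR 1)
= 0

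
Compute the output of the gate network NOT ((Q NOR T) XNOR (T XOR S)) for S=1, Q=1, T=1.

Substituting: NOT ((1 NOR 1) XNOR (1 XOR 1))
= 0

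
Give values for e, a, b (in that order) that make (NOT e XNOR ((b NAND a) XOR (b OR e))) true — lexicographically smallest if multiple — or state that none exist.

e=0, a=0, b=0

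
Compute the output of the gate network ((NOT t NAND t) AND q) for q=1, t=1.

Substituting: ((NOT 1 NAND 1) AND 1)
= 1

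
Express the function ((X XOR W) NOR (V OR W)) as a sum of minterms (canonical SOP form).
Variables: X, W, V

Σm(0) = (NOT X AND NOT W AND NOT V)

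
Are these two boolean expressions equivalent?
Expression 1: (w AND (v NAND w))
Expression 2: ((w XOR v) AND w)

Yes, they are equivalent — the two output columns agree on all 4 assignments:
v | w | Expression 1 | Expression 2
-----------------------------------
0 | 0 | 0 | 0
0 | 1 | 1 | 1
1 | 0 | 0 | 0
1 | 1 | 0 | 0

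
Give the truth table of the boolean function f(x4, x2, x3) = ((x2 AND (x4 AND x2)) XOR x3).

x4 | x2 | x3 | Output
---------------------
0 | 0 | 0 | 0
0 | 0 | 1 | 1
0 | 1 | 0 | 0
0 | 1 | 1 | 1
1 | 0 | 0 | 0
1 | 0 | 1 | 1
1 | 1 | 0 | 1
1 | 1 | 1 | 0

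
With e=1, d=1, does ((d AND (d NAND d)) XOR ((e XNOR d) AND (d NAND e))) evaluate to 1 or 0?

Substituting: ((1 AND (1 NAND 1)) XOR ((1 XNOR 1) AND (1 NAND 1)))
= 0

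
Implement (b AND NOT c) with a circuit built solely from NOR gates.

((b NOR b) NOR ((c NOR c) NOR (c NOR c)))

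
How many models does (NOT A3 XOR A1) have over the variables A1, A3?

Satisfying assignments: (0,0), (1,1)
Count: 2 out of 4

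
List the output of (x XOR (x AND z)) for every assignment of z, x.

z | x | Output
--------------
0 | 0 | 0
0 | 1 | 1
1 | 0 | 0
1 | 1 | 0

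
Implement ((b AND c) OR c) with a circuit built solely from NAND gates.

((((b NAND c) NAND (b NAND c)) NAND ((b NAND c) NAND (b NAND c))) NAND (c NAND c))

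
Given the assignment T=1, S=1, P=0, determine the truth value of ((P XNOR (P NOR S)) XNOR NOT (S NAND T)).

Substituting: ((0 XNOR (0 NOR 1)) XNOR NOT (1 NAND 1))
= 1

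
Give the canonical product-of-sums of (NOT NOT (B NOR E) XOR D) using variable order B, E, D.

ΠM(1, 2, 4, 6) = (B OR E OR NOT D) AND (B OR NOT E OR D) AND (NOT B OR E OR D) AND (NOT B OR NOT E OR D)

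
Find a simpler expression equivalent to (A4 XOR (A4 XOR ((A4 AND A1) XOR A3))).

By XOR self-cancellation ((E XOR v) XOR v = E):
= ((A4 AND A1) XOR A3)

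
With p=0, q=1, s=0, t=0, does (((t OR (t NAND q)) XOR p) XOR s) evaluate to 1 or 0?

Substituting: (((0 OR (0 NAND 1)) XOR 0) XOR 0)
= 1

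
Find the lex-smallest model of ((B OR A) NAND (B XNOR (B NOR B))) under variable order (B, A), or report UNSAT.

B=0, A=0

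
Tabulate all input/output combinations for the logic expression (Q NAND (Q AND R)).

R | Q | Output
--------------
0 | 0 | 1
0 | 1 | 1
1 | 0 | 1
1 | 1 | 0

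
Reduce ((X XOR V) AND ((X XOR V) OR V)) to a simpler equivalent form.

By absorption (E AND (E OR v) = E):
= (X XOR V)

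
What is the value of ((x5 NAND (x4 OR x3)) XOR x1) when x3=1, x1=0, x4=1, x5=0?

Substituting: ((0 NAND (1 OR 1)) XOR 0)
= 1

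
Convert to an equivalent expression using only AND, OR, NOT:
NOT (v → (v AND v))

v AND NOT (v AND v)
(Negated implication: NOT(A → B) = A AND NOT B)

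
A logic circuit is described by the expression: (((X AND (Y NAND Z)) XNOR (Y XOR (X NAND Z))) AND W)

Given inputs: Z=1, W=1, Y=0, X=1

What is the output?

Substituting: (((1 AND (0 NAND 1)) XNOR (0 XOR (1 NAND 1))) AND 1)
= 0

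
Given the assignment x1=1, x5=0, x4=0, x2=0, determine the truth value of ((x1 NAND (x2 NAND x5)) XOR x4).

Substituting: ((1 NAND (0 NAND 0)) XOR 0)
= 0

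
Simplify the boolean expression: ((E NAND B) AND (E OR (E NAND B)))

By absorption (E AND (E OR v) = E):
= (E NAND B)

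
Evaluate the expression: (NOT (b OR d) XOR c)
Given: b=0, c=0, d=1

Substituting: (NOT (0 OR 1) XOR 0)
= 0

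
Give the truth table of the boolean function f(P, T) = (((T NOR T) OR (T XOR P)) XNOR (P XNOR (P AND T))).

P | T | Output
--------------
0 | 0 | 1
0 | 1 | 1
1 | 0 | 0
1 | 1 | 0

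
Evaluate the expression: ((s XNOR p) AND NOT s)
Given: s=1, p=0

Substituting: ((1 XNOR 0) AND NOT 1)
= 0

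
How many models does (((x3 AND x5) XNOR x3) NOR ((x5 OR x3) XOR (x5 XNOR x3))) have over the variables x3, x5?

No assignment satisfies the expression.
Count: 0 out of 4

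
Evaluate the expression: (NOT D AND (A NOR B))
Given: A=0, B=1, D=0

Substituting: (NOT 0 AND (0 NOR 1))
= 0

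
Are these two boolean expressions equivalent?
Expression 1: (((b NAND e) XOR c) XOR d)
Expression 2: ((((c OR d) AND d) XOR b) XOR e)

No. Counterexample: with c=0, d=0, b=0, e=0, Expression 1 = 1 but Expression 2 = 0.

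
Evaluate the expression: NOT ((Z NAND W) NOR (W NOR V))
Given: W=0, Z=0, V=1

Substituting: NOT ((0 NAND 0) NOR (0 NOR 1))
= 1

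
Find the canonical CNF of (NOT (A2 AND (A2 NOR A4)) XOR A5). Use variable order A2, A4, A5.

(A2 OR A4 OR NOT A5) AND (A2 OR NOT A4 OR NOT A5) AND (NOT A2 OR A4 OR NOT A5) AND (NOT A2 OR NOT A4 OR NOT A5)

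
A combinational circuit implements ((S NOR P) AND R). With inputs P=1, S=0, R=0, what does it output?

Substituting: ((0 NOR 1) AND 0)
= 0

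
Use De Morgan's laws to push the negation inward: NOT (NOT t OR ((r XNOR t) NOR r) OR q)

t AND NOT ((r XNOR t) NOR r) AND NOT q
De Morgan's: NOT(OR of terms) = AND of negations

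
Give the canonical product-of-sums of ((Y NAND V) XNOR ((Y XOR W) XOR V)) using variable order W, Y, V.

ΠM(0, 5, 6, 7) = (W OR Y OR V) AND (NOT W OR Y OR NOT V) AND (NOT W OR NOT Y OR V) AND (NOT W OR NOT Y OR NOT V)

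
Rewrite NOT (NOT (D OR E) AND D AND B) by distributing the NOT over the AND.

(D OR E) OR NOT D OR NOT B
De Morgan's: NOT(AND of terms) = OR of negations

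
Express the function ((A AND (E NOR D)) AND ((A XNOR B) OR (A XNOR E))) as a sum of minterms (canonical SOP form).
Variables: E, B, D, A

Σm(5) = (NOT E AND B AND NOT D AND A)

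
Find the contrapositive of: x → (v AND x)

Contrapositive: NOT (v AND x) → NOT x
Note: A statement and its contrapositive are logically equivalent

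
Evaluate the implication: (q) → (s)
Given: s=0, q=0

Antecedent (q) = 0; consequent (s) = 0.
0 → 0 = 1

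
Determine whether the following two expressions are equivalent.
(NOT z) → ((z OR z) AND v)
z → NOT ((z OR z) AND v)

No, Inverse is not equivalent to original (counterexample: z=0, v=0)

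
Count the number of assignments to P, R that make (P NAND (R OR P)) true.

Satisfying assignments: (0,0), (0,1)
Count: 2 out of 4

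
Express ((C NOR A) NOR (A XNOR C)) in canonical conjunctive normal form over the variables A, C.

(A OR C) AND (NOT A OR NOT C)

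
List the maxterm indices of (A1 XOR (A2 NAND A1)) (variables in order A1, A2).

ΠM(2) = (NOT A1 OR A2)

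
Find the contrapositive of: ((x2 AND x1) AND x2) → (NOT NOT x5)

Contrapositive: NOT x5 → NOT ((x2 AND x1) AND x2)
Note: A statement and its contrapositive are logically equivalent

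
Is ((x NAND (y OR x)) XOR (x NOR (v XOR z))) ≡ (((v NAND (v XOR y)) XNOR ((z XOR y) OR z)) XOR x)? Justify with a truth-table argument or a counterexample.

No. Counterexample: with x=0, z=0, y=1, v=0, Expression 1 = 0 but Expression 2 = 1.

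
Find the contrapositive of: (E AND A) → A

Contrapositive: NOT A → NOT (E AND A)
Note: A statement and its contrapositive are logically equivalent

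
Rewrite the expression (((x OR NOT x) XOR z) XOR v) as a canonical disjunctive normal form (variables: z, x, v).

(NOT z AND NOT x AND NOT v) OR (NOT z AND x AND NOT v) OR (z AND NOT x AND v) OR (z AND x AND v)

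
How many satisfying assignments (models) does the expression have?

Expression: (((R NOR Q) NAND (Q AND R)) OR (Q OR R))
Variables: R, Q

Satisfying assignments: (0,0), (0,1), (1,0), (1,1)
Count: 4 out of 4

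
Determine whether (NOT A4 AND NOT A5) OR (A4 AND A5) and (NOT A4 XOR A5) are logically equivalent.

Yes, they are equivalent — the two output columns agree on all 4 assignments:
A4 | A5 | Expression 1 | Expression 2
-------------------------------------
0 | 0 | 1 | 1
0 | 1 | 0 | 0
1 | 0 | 0 | 0
1 | 1 | 1 | 1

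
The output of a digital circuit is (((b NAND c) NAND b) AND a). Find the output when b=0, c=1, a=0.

Substituting: (((0 NAND 1) NAND 0) AND 0)
= 0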